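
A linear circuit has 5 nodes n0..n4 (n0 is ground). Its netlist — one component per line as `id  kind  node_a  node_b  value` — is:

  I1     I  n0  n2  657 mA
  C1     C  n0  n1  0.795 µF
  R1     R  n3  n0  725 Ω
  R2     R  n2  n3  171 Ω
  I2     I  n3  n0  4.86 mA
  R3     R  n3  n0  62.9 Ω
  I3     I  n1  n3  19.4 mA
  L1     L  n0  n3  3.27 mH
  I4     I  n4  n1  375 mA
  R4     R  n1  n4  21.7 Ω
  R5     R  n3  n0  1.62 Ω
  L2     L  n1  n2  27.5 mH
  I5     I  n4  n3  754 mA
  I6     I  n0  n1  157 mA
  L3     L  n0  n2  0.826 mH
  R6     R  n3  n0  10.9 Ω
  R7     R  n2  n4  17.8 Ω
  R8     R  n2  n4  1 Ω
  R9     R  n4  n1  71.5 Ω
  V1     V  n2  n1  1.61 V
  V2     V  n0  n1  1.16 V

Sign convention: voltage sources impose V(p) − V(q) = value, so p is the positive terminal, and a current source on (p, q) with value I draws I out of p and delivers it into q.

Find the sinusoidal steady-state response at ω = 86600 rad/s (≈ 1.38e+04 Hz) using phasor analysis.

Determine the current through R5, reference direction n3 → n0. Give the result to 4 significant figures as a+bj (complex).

0.6502+0.003136j A

Apply KCL at each of the 4 non-ground nodes and solve the resulting linear system.
Node n1: branches {C1, I3, I4, R4, L2, I6, R9, V1, V2} → V_1 = -1.160+0.000j
Node n2: branches {I1, R2, L2, L3, R7, R8, V1} → V_2 = 0.4500+0.000j
Node n3: branches {R1, R2, I2, R3, I3, L1, R5, I5, R6} → V_3 = 1.053+0.005080j
Node n4: branches {I4, R4, I5, R7, R8, R9} → V_4 = -0.6481+0.000j
Source currents: i(V1)=-0.4992+0.006997j, i(V2)=-0.04413-0.08618j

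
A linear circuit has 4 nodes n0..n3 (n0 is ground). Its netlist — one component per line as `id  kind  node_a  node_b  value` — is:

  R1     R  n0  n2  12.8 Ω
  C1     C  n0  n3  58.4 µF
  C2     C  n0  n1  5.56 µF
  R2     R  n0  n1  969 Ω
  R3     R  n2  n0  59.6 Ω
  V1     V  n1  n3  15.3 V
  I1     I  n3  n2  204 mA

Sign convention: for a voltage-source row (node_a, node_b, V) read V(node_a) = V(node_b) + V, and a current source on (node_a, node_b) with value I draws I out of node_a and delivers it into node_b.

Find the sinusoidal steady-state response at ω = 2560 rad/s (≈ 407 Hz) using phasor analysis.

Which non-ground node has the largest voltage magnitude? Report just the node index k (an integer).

MNA unknowns: 3 node voltages V₁..V_3 plus 1 source current (V1)
R1: Y=0.07812+0.000j on G[0,2]
C1: Y=0.000+0.1495j on G[0,3]
C2: Y=0.000+0.01423j on G[0,1]
R2: Y=0.001032+0.000j on G[0,1]
R3: Y=0.01678+0.000j on G[2,0]
V1: row V1−V3=15.3, i_V1 at 1,3
I1: z[3]−=0.204, z[2]+=0.204
solve → V1=13.96+1.334j, V2=2.150+0.000j, V3=-1.338+1.334j
aux → i_V1=0.004578-0.2001j

1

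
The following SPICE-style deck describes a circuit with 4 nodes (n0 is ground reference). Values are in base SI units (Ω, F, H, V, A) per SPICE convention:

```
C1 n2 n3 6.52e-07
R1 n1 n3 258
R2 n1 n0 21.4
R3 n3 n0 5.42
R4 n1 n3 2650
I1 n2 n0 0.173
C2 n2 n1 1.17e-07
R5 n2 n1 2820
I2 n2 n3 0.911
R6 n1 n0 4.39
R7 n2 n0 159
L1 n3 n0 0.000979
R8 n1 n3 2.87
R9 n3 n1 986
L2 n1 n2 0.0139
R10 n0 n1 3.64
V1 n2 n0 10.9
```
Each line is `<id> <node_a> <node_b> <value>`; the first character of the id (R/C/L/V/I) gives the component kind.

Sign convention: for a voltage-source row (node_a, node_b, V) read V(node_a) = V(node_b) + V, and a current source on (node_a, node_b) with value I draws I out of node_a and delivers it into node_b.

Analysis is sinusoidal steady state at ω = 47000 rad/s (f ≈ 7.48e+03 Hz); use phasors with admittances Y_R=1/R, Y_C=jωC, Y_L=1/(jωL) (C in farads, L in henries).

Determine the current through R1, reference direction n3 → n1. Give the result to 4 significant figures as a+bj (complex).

0.005408+0.001771j A

Element admittances at ω=47000 rad/s:
  Y(C1) = 0.000+0.03064j S between n2,n3
  Y(R1) = 0.003876+0.000j S between n1,n3
  Y(R2) = 0.04673+0.000j S between n1,n0
  Y(R3) = 0.1845+0.000j S between n3,n0
  Y(R4) = 0.0003774+0.000j S between n1,n3
  I1: injects 0.173 A into n0 (from n2)
  Y(C2) = 0.000+0.005499j S between n2,n1
  Y(R5) = 0.0003546+0.000j S between n2,n1
  I2: injects 0.911 A into n3 (from n2)
  Y(R6) = 0.2278+0.000j S between n1,n0
  Y(R7) = 0.006289+0.000j S between n2,n0
  Y(L1) = 0.000-0.02173j S between n3,n0
  Y(R8) = 0.3484+0.000j S between n1,n3
  Y(R9) = 0.001014+0.000j S between n3,n1
  Y(L2) = 0.000-0.001531j S between n1,n2
  Y(R10) = 0.2747+0.000j S between n0,n1
  V1: constraint V(n2)−V(n0) = 10.9
Assemble and solve the 4×4 MNA system:
  V(n1)=0.9076+0.3662j  V(n2)=10.90+0.000j  V(n3)=2.303+0.8232j
  i(V1)=-1.183-0.3030j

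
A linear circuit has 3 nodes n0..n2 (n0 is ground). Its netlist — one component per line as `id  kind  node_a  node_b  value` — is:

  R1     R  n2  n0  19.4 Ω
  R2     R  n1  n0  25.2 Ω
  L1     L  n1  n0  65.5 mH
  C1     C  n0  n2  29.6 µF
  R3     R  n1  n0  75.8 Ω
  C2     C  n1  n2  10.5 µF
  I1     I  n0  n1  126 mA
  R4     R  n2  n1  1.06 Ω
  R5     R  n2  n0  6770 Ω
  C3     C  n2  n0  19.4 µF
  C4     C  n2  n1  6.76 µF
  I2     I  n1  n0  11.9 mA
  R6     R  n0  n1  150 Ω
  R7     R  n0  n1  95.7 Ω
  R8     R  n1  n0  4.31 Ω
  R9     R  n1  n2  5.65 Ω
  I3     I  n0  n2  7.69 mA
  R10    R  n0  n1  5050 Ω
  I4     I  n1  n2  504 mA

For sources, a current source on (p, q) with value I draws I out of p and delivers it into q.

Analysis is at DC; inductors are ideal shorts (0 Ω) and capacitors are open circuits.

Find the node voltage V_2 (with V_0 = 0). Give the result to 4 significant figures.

MNA unknowns: 2 node voltages V₁..V_2 plus 1 source current (L1)
R1: Y=0.05155 on G[2,0]
R2: Y=0.03968 on G[1,0]
L1: row V1−V0=0, i_L1 at 1,0
C1: Y=0.000 on G[0,2]
R3: Y=0.01319 on G[1,0]
C2: Y=0.000 on G[1,2]
I1: z[0]−=0.126, z[1]+=0.126
R4: Y=0.9434 on G[2,1]
R5: Y=0.0001477 on G[2,0]
C3: Y=0.000 on G[2,0]
C4: Y=0.000 on G[2,1]
I2: z[1]−=0.0119, z[0]+=0.0119
R6: Y=0.006667 on G[0,1]
R7: Y=0.01045 on G[0,1]
R8: Y=0.2320 on G[1,0]
R9: Y=0.1770 on G[1,2]
I3: z[0]−=0.00769, z[2]+=0.00769
R10: Y=0.0001980 on G[0,1]
I4: z[1]−=0.504, z[2]+=0.504
solve → V1=0.000, V2=0.4366
aux → i_L1=0.09922

0.4366 V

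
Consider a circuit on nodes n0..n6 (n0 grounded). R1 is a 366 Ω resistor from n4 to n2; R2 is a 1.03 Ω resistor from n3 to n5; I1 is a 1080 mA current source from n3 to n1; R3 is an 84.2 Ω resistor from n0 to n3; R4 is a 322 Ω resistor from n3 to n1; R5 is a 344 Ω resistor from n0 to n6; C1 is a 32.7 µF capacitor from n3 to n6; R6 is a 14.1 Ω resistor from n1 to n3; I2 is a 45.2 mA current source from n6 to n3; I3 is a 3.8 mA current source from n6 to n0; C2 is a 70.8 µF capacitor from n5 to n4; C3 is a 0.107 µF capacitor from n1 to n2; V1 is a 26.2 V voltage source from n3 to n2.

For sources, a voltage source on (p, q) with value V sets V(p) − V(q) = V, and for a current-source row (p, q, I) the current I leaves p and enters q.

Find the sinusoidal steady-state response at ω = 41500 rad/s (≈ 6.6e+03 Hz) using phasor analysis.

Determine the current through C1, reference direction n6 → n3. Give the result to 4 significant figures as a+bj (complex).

Apply KCL at each of the 6 non-ground nodes and solve the resulting linear system.
Node n1: branches {I1, R4, R6, C3} → V_1 = 14.19-2.445j
Node n2: branches {R1, C3, V1} → V_2 = -26.46-0.006992j
Node n3: branches {R2, I1, R3, R4, C1, R6, I2, V1} → V_3 = -0.2570-0.006992j
Node n4: branches {R1, C2} → V_4 = -0.3306+0.01724j
Node n5: branches {R2, C2} → V_5 = -0.3306-0.007060j
Node n6: branches {R5, C1, I2, I3} → V_6 = -0.2571+0.02857j
Source currents: i(V1)=-0.08221-0.1805j

-0.04825-8.304e-05j A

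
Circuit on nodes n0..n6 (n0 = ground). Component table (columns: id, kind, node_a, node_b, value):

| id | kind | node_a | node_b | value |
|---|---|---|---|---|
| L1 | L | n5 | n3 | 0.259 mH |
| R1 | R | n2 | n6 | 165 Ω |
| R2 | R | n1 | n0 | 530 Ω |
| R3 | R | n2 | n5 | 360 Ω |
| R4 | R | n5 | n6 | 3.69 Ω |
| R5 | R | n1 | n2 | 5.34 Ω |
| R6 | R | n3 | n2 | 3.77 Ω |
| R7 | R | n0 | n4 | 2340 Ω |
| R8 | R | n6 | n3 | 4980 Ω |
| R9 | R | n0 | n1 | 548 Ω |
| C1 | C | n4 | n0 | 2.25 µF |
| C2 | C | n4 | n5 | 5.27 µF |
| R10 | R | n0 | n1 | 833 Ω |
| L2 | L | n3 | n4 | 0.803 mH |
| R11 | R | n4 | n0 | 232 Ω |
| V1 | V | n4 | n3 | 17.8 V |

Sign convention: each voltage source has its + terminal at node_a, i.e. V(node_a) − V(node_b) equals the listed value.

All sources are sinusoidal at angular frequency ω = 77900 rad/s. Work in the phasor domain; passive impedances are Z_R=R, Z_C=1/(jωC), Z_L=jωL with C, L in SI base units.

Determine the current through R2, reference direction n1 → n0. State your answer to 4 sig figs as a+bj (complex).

Element admittances at ω=77900 rad/s:
  Y(L1) = 0.000-0.04956j S between n5,n3
  Y(R1) = 0.006061+0.000j S between n2,n6
  Y(R2) = 0.001887+0.000j S between n1,n0
  Y(R3) = 0.002778+0.000j S between n2,n5
  Y(R4) = 0.2710+0.000j S between n5,n6
  Y(R5) = 0.1873+0.000j S between n1,n2
  Y(R6) = 0.2653+0.000j S between n3,n2
  Y(R7) = 0.0004274+0.000j S between n0,n4
  Y(R8) = 0.0002008+0.000j S between n6,n3
  Y(R9) = 0.001825+0.000j S between n0,n1
  Y(C1) = 0.000+0.1753j S between n4,n0
  Y(C2) = 0.000+0.4105j S between n4,n5
  Y(R10) = 0.001200+0.000j S between n0,n1
  Y(L2) = 0.000-0.01599j S between n3,n4
  Y(R11) = 0.004310+0.000j S between n4,n0
  V1: constraint V(n4)−V(n3) = 17.8
Assemble and solve the 7×7 MNA system:
  V(n1)=-16.41-0.4253j  V(n2)=-16.84-0.4364j  V(n3)=-17.78-0.4592j  V(n4)=0.02433-0.4592j  V(n5)=2.457+0.01696j  V(n6)=2.021+0.006706j
  i(V1)=-0.2761+1.281j

-0.03096-0.0008024j A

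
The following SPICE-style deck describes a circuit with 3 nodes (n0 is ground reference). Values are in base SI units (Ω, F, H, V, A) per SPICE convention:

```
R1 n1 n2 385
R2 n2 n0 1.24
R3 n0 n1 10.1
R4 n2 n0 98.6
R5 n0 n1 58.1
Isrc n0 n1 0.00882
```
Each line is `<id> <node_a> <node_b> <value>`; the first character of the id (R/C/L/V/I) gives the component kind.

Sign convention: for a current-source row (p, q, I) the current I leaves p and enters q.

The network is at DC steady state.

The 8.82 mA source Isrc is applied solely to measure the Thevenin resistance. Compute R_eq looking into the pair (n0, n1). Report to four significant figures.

R_eq = 8.417 Ω

Apply KCL at each of the 2 non-ground nodes and solve the resulting linear system.
Node n1: branches {R1, R3, R5, Isrc} → V_1 = 0.07424
Node n2: branches {R1, R2, R4} → V_2 = 0.0002354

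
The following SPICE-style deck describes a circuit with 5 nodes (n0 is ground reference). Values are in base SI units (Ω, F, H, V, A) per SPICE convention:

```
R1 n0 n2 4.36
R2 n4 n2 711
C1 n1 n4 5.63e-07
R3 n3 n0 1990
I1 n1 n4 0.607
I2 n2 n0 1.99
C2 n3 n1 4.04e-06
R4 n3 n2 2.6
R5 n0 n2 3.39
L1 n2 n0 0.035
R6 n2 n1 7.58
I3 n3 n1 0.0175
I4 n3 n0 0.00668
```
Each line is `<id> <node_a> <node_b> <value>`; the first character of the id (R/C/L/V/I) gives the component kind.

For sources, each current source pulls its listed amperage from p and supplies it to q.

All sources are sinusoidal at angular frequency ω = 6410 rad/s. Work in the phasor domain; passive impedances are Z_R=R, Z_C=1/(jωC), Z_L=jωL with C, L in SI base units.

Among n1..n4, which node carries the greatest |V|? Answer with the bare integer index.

4

Element admittances at ω=6410 rad/s:
  Y(R1) = 0.2294+0.000j S between n0,n2
  Y(R2) = 0.001406+0.000j S between n4,n2
  Y(C1) = 0.000+0.003609j S between n1,n4
  Y(R3) = 0.0005025+0.000j S between n3,n0
  I1: injects 0.607 A into n4 (from n1)
  I2: injects 1.99 A into n0 (from n2)
  Y(C2) = 0.000+0.02590j S between n3,n1
  Y(R4) = 0.3846+0.000j S between n3,n2
  Y(R5) = 0.2950+0.000j S between n0,n2
  Y(L1) = 0.000-0.004457j S between n2,n0
  Y(R6) = 0.1319+0.000j S between n2,n1
  I3: injects 0.0175 A into n1 (from n3)
  I4: injects 0.00668 A into n0 (from n3)
Assemble and solve the 4×4 MNA system:
  V(n1)=-3.968+1.511j  V(n2)=-3.804-0.03230j  V(n3)=-3.966-0.03242j  V(n4)=52.44-144.8j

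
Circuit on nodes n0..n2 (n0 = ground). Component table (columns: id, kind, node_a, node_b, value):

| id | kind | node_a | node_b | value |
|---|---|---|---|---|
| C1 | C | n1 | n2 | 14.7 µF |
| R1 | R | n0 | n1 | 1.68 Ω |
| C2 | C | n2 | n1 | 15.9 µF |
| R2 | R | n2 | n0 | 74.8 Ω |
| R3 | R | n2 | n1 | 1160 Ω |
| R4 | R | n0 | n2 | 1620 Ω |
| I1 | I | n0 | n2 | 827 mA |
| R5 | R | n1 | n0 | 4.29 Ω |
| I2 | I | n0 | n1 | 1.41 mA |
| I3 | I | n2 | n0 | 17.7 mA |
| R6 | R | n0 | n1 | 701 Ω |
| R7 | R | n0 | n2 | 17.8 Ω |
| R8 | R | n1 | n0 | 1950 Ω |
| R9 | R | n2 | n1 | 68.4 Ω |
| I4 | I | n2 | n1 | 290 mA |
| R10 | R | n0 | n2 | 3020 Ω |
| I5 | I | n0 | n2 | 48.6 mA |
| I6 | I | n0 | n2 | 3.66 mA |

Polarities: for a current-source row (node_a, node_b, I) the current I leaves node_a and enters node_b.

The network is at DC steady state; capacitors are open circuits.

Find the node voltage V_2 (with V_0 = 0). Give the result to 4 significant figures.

Apply KCL at each of the 2 non-ground nodes and solve the resulting linear system.
Node n1: branches {C1, R1, C2, R3, R5, I2, R6, R8, R9, I4} → V_1 = 0.4678
Node n2: branches {C1, C2, R2, R3, R4, I1, I3, R7, R9, I4, R10, I5, I6} → V_2 = 6.732

6.732 V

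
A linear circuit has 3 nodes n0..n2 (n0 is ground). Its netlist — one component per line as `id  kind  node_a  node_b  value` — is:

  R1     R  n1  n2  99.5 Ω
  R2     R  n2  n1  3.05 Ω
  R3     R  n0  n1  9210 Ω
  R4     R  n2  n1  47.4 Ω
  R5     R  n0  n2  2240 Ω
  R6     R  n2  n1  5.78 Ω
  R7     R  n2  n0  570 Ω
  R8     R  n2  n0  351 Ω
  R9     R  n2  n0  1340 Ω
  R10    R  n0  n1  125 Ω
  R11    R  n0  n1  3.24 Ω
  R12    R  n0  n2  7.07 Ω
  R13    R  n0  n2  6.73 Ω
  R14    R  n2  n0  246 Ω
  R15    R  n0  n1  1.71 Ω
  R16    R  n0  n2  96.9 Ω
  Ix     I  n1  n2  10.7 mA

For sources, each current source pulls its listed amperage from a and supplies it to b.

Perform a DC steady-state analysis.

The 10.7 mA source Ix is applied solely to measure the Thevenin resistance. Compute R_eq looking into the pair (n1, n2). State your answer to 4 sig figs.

Element admittances at DC:
  Y(R1) = 0.01005 S between n1,n2
  Y(R2) = 0.3279 S between n2,n1
  Y(R3) = 0.0001086 S between n0,n1
  Y(R4) = 0.02110 S between n2,n1
  Y(R5) = 0.0004464 S between n0,n2
  Y(R6) = 0.1730 S between n2,n1
  Y(R7) = 0.001754 S between n2,n0
  Y(R8) = 0.002849 S between n2,n0
  Y(R9) = 0.0007463 S between n2,n0
  Y(R10) = 0.008000 S between n0,n1
  Y(R11) = 0.3086 S between n0,n1
  Y(R12) = 0.1414 S between n0,n2
  Y(R13) = 0.1486 S between n0,n2
  Y(R14) = 0.004065 S between n2,n0
  Y(R15) = 0.5848 S between n0,n1
  Y(R16) = 0.01032 S between n0,n2
  Ix: injects 0.0107 A into n2 (from n1)
Assemble and solve the 2×2 MNA system:
  V(n1)=-0.003591  V(n2)=0.01044

R_eq = 1.311 Ω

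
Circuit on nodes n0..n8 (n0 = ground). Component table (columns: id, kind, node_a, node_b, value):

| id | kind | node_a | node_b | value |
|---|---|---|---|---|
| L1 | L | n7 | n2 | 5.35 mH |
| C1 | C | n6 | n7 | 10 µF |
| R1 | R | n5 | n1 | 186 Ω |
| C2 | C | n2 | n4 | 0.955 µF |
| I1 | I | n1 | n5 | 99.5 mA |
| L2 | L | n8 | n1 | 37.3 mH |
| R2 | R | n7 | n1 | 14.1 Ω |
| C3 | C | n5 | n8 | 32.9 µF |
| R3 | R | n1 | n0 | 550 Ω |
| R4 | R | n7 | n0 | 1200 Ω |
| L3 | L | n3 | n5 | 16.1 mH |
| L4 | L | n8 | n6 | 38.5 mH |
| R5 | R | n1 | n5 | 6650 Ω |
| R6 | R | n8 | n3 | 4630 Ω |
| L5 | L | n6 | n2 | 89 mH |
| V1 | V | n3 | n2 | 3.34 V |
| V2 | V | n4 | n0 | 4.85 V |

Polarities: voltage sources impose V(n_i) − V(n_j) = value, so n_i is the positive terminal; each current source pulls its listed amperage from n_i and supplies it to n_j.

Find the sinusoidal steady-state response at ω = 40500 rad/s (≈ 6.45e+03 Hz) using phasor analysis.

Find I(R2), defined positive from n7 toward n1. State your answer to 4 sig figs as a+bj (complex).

Element admittances at ω=40500 rad/s:
  Y(L1) = 0.000-0.004615j S between n7,n2
  Y(C1) = 0.000+0.4050j S between n6,n7
  Y(R1) = 0.005376+0.000j S between n5,n1
  Y(C2) = 0.000+0.03868j S between n2,n4
  I1: injects 0.0995 A into n5 (from n1)
  Y(L2) = 0.000-0.0006620j S between n8,n1
  Y(R2) = 0.07092+0.000j S between n7,n1
  Y(C3) = 0.000+1.332j S between n5,n8
  Y(R3) = 0.001818+0.000j S between n1,n0
  Y(R4) = 0.0008333+0.000j S between n7,n0
  Y(L3) = 0.000-0.001534j S between n3,n5
  Y(L4) = 0.000-0.0006413j S between n8,n6
  Y(R5) = 0.0001504+0.000j S between n1,n5
  Y(R6) = 0.0002160+0.000j S between n8,n3
  Y(L5) = 0.000-0.0002774j S between n6,n2
  V1: constraint V(n3)−V(n2) = 3.34
  V2: constraint V(n4)−V(n0) = 4.85
Assemble and solve the 10×10 MNA system:
  V(n1)=1.315-1.848j  V(n2)=4.984+0.09438j  V(n3)=8.324+0.09438j  V(n4)=4.850+0.000j  V(n5)=16.56+3.868j  V(n6)=1.484-2.209j  V(n7)=1.511-2.198j  V(n8)=16.57+3.875j
  i(V1)=0.007568-0.01181j  i(V2)=-0.003650+0.005191j

0.01386-0.02485j A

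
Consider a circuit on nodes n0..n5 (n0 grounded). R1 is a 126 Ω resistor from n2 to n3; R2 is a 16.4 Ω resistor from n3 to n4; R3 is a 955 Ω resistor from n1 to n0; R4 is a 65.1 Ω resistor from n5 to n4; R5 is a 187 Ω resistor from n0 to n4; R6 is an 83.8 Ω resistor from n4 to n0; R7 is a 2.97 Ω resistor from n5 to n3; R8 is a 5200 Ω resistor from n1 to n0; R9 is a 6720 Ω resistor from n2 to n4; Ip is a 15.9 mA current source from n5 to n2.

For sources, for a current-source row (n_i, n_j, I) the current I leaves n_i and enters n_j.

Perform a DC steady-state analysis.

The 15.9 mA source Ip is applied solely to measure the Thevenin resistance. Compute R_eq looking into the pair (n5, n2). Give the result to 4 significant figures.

R_eq = 126.5 Ω

Apply KCL at each of the 5 non-ground nodes and solve the resulting linear system.
Node n1: branches {R3, R8} → V_1 = 0.000
Node n2: branches {R1, R9, Ip} → V_2 = 1.972
Node n3: branches {R1, R2, R7} → V_3 = 0.005291
Node n4: branches {R2, R4, R5, R6, R9} → V_4 = 0.000
Node n5: branches {R4, R7, Ip} → V_5 = -0.04010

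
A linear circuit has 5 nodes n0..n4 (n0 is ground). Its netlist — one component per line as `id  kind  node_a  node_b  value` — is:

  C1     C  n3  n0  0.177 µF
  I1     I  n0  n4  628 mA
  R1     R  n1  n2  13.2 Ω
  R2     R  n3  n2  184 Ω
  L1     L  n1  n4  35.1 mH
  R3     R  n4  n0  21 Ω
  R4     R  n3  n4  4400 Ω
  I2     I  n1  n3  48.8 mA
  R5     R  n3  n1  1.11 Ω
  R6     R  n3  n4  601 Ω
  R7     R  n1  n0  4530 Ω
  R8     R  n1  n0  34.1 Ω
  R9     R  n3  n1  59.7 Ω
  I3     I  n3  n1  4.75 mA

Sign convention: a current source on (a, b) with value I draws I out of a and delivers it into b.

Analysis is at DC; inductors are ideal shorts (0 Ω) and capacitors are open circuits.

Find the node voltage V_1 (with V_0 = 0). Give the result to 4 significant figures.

8.138 V

MNA unknowns: 4 node voltages V₁..V_4 plus 1 source current (L1)
C1: Y=0.000 on G[3,0]
I1: z[0]−=0.628, z[4]+=0.628
R1: Y=0.07576 on G[1,2]
R2: Y=0.005435 on G[3,2]
L1: row V1−V4=0, i_L1 at 1,4
R3: Y=0.04762 on G[4,0]
R4: Y=0.0002273 on G[3,4]
I2: z[1]−=0.0488, z[3]+=0.0488
R5: Y=0.9009 on G[3,1]
R6: Y=0.001664 on G[3,4]
R7: Y=0.0002208 on G[1,0]
R8: Y=0.02933 on G[1,0]
R9: Y=0.01675 on G[3,1]
I3: z[3]−=0.00475, z[1]+=0.00475
solve → V1=8.138, V2=8.142, V3=8.186, V4=8.138
aux → i_L1=-0.2405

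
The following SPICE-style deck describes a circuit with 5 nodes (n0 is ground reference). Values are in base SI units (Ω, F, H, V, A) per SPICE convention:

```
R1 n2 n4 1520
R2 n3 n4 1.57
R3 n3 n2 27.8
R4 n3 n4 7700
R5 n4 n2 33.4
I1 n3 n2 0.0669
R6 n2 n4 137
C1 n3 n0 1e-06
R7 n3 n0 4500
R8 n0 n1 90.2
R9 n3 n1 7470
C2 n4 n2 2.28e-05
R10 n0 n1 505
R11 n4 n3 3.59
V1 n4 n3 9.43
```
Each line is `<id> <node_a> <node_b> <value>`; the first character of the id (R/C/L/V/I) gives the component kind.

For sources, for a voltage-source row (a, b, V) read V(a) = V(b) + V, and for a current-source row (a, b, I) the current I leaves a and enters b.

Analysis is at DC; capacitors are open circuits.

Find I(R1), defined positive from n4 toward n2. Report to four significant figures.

Apply KCL at each of the 4 non-ground nodes and solve the resulting linear system.
Node n1: branches {R8, R9, R10} → V_1 = 0.000
Node n2: branches {R1, R3, R5, I1, R6, C2} → V_2 = 5.744
Node n3: branches {R2, R3, R4, I1, C1, R7, R9, R11, V1} → V_3 = 0.000
Node n4: branches {R1, R2, R4, R5, R6, C2, R11, V1} → V_4 = 9.430
Source currents: i(V1)=-8.774

0.002425 A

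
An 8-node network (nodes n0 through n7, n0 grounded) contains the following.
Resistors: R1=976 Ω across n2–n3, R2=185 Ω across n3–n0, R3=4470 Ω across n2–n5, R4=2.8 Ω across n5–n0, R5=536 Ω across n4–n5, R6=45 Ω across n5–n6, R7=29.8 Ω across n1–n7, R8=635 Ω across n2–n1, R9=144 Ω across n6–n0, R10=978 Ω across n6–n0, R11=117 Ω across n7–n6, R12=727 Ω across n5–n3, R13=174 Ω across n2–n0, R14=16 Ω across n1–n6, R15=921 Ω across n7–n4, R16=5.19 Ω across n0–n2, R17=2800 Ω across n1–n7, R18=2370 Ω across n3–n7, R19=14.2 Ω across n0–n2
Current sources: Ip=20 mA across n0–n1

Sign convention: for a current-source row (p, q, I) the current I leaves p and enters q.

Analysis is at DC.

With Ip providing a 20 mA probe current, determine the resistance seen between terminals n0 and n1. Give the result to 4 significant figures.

Apply KCL at each of the 7 non-ground nodes and solve the resulting linear system.
Node n1: branches {R7, R8, R14, R17, Ip} → V_1 = 0.8757
Node n2: branches {R1, R3, R8, R13, R16, R19} → V_2 = 0.005289
Node n3: branches {R1, R2, R12, R18} → V_3 = 0.04815
Node n4: branches {R5, R15} → V_4 = 0.3194
Node n5: branches {R3, R4, R5, R6, R12} → V_5 = 0.03753
Node n6: branches {R6, R9, R10, R11, R14} → V_6 = 0.6167
Node n7: branches {R7, R11, R15, R17, R18} → V_7 = 0.8037

R_eq = 43.79 Ω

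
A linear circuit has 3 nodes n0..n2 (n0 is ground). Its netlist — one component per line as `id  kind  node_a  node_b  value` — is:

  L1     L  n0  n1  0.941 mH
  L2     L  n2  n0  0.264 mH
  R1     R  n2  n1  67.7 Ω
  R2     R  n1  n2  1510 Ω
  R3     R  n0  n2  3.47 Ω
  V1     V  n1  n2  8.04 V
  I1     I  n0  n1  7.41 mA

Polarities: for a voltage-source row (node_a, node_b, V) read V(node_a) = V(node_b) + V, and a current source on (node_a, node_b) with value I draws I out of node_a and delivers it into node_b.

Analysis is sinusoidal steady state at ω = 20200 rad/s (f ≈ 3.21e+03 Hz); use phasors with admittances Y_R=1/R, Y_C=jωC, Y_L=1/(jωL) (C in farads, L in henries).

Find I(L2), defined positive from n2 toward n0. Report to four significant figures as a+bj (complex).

0.1648+0.1325j A

MNA unknowns: 2 node voltages V₁..V_2 plus 1 source current (V1)
L1: Y=0.000-0.05261j on G[0,1]
L2: Y=0.000-0.1875j on G[2,0]
R1: Y=0.01477+0.000j on G[2,1]
R2: Y=0.0006623+0.000j on G[1,2]
R3: Y=0.2882+0.000j on G[0,2]
V1: row V1−V2=8.04, i_V1 at 1,2
I1: z[0]−=0.00741, z[1]+=0.00741
solve → V1=7.333+0.8789j, V2=-0.7066+0.8789j
aux → i_V1=-0.1629+0.3858j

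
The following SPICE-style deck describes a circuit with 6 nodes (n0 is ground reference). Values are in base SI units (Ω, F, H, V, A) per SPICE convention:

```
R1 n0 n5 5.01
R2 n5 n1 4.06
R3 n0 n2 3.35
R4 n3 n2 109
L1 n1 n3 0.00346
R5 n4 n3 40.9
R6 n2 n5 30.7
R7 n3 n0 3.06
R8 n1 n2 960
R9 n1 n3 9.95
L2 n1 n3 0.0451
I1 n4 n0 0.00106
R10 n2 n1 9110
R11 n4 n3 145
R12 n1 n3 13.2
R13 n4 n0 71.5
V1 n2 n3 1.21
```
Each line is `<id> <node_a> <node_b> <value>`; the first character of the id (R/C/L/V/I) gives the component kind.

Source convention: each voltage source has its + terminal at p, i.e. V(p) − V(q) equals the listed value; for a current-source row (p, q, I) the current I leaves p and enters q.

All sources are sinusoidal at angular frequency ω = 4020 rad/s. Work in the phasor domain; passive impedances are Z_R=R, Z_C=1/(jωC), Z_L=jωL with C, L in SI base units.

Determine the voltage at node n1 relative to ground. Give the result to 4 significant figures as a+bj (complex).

-0.2951+0.05705j V

MNA unknowns: 5 node voltages V₁..V_5 plus 1 source current (V1)
R1: Y=0.1996+0.000j on G[0,5]
R2: Y=0.2463+0.000j on G[5,1]
R3: Y=0.2985+0.000j on G[0,2]
R4: Y=0.009174+0.000j on G[3,2]
L1: Y=0.000-0.07189j on G[1,3]
R5: Y=0.02445+0.000j on G[4,3]
R6: Y=0.03257+0.000j on G[2,5]
R7: Y=0.3268+0.000j on G[3,0]
R8: Y=0.001042+0.000j on G[1,2]
R9: Y=0.1005+0.000j on G[1,3]
L2: Y=0.000-0.005516j on G[1,3]
I1: z[4]−=0.00106, z[0]+=0.00106
R10: Y=0.0001098+0.000j on G[2,1]
R11: Y=0.006897+0.000j on G[4,3]
R12: Y=0.07576+0.000j on G[1,3]
R13: Y=0.01399+0.000j on G[4,0]
V1: row V2−V3=1.21, i_V1 at 2,3
solve → V1=-0.2951+0.05705j, V2=0.6734-0.009038j, V3=-0.5366-0.009038j, V4=-0.3945-0.006249j, V5=-0.1061+0.02875j
aux → i_V1=-0.2386+0.004005j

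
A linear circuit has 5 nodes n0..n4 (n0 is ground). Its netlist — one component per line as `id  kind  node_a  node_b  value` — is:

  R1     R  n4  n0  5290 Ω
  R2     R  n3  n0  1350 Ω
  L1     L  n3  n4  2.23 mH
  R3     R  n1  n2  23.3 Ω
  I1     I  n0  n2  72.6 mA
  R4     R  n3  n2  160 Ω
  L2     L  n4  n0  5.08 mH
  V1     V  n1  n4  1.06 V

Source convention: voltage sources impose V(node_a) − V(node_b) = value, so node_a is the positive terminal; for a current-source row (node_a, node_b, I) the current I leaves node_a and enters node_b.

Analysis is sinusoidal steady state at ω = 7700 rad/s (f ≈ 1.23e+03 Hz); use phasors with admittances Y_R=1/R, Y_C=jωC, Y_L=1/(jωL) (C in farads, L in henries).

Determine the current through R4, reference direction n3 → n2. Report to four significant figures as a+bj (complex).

Apply KCL at each of the 4 non-ground nodes and solve the resulting linear system.
Node n1: branches {R3, V1} → V_1 = 1.170+2.834j
Node n2: branches {R3, I1, R4} → V_2 = 2.520+2.866j
Node n3: branches {R2, L1, R4} → V_3 = 0.1729+3.084j
Node n4: branches {R1, L1, L2, V1} → V_4 = 0.1103+2.834j
Source currents: i(V1)=0.05793+0.001362j

-0.01467+0.001362j A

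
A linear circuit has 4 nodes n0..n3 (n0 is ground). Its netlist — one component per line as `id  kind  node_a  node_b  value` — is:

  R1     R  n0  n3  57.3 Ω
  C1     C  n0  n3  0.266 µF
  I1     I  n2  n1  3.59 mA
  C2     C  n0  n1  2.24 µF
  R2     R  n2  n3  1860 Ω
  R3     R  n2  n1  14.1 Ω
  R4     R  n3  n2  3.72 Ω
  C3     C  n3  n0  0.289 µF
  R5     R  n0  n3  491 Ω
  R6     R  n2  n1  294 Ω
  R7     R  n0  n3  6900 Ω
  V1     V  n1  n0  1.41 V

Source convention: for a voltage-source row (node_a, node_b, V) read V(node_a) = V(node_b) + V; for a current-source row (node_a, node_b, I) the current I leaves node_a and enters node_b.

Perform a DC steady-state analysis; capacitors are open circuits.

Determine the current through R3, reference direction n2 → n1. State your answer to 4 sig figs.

MNA unknowns: 3 node voltages V₁..V_3 plus 1 source current (V1)
R1: Y=0.01745 on G[0,3]
C1: Y=0.000 on G[0,3]
I1: z[2]−=0.00359, z[1]+=0.00359
C2: Y=0.000 on G[0,1]
R2: Y=0.0005376 on G[2,3]
R3: Y=0.07092 on G[2,1]
R4: Y=0.2688 on G[3,2]
C3: Y=0.000 on G[3,0]
R5: Y=0.002037 on G[0,3]
R6: Y=0.003401 on G[2,1]
R7: Y=0.0001449 on G[0,3]
V1: row V1−V0=1.41, i_V1 at 1,0
solve → V1=1.410, V2=1.093, V3=1.018
aux → i_V1=-0.02000

-0.02251 A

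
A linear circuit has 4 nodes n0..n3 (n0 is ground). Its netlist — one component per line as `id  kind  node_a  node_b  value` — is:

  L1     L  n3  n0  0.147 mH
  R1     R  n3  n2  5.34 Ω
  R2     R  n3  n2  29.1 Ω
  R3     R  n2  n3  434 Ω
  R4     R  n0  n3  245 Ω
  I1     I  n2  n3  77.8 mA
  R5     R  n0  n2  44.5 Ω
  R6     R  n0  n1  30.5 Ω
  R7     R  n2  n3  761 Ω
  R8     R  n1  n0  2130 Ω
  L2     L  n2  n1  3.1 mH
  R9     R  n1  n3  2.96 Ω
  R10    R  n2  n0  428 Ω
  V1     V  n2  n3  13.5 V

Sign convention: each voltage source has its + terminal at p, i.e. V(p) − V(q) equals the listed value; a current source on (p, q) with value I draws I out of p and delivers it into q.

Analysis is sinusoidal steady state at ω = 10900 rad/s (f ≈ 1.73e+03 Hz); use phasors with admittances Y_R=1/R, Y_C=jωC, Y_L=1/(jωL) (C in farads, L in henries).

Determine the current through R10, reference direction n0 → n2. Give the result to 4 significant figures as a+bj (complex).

Apply KCL at each of the 3 non-ground nodes and solve the resulting linear system.
Node n1: branches {R6, R8, L2, R9} → V_1 = -0.01620-1.553j
Node n2: branches {R1, R2, R3, I1, R5, R7, L2, R10, V1} → V_2 = 13.39-0.5308j
Node n3: branches {L1, R1, R2, R3, R4, I1, R7, R9, V1} → V_3 = -0.1073-0.5308j
Source currents: i(V1)=-3.481+0.4100j

-0.03129+0.001240j A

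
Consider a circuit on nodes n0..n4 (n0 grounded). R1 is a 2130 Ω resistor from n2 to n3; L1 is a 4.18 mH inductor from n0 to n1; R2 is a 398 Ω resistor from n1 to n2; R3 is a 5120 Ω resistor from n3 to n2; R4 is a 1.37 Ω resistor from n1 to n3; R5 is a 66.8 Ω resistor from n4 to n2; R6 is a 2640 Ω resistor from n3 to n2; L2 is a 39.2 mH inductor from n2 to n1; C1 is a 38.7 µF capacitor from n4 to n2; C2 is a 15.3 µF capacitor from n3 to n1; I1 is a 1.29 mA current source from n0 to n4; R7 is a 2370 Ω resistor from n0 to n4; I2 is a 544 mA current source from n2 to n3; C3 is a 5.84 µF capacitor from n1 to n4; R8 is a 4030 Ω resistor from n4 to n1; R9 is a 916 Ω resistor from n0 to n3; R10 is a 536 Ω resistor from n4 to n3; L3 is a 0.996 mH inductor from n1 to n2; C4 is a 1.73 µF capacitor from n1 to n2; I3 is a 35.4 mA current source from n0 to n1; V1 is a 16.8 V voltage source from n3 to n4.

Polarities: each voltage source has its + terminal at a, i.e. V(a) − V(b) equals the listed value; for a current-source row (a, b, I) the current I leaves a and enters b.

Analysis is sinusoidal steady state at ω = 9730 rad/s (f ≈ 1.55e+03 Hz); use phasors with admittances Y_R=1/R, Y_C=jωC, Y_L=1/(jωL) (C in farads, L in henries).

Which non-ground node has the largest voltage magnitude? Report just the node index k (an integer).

2

Element admittances at ω=9730 rad/s:
  Y(R1) = 0.0004695+0.000j S between n2,n3
  Y(L1) = 0.000-0.02459j S between n0,n1
  Y(R2) = 0.002513+0.000j S between n1,n2
  Y(R3) = 0.0001953+0.000j S between n3,n2
  Y(R4) = 0.7299+0.000j S between n1,n3
  Y(R5) = 0.01497+0.000j S between n4,n2
  Y(R6) = 0.0003788+0.000j S between n3,n2
  Y(L2) = 0.000-0.002622j S between n2,n1
  Y(C1) = 0.000+0.3766j S between n4,n2
  Y(C2) = 0.000+0.1489j S between n3,n1
  I1: injects 0.00129 A into n4 (from n0)
  Y(R7) = 0.0004219+0.000j S between n0,n4
  I2: injects 0.544 A into n3 (from n2)
  Y(C3) = 0.000+0.05682j S between n1,n4
  Y(R8) = 0.0002481+0.000j S between n4,n1
  Y(R9) = 0.001092+0.000j S between n0,n3
  Y(R10) = 0.001866+0.000j S between n4,n3
  Y(L3) = 0.000-0.1032j S between n1,n2
  Y(C4) = 0.000+0.01683j S between n1,n2
  I3: injects 0.0354 A into n1 (from n0)
  V1: constraint V(n3)−V(n4) = 16.8
Assemble and solve the 5×5 MNA system:
  V(n1)=0.02729+1.793j  V(n2)=-22.32+1.365j  V(n3)=-0.2063+0.4433j  V(n4)=-17.01+0.4433j
  i(V1)=0.4593+1.021j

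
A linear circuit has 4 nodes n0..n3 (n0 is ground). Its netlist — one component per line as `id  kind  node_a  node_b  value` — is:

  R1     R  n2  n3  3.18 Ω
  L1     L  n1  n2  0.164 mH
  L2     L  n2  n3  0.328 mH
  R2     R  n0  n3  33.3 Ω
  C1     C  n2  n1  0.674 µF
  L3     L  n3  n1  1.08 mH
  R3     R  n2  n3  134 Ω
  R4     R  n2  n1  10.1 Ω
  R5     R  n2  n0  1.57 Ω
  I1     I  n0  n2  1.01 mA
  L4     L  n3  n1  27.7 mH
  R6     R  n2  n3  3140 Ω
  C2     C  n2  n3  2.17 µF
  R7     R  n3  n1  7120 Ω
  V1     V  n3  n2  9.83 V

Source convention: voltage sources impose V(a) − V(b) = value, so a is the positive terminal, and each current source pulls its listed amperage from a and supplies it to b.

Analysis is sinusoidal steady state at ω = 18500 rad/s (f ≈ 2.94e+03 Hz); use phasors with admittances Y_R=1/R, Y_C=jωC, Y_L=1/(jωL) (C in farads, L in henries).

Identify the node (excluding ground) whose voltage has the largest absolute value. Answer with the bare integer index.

Apply KCL at each of the 3 non-ground nodes and solve the resulting linear system.
Node n1: branches {L1, C1, L3, R4, L4, R7} → V_1 = 0.8515-0.3434j
Node n2: branches {R1, L1, L2, C1, R3, R4, R5, I1, R6, C2, V1} → V_2 = -0.4411+0.000j
Node n3: branches {R1, L2, R2, L3, R3, L4, R6, C2, R7, V1} → V_3 = 9.389+0.000j
Source currents: i(V1)=-3.469+1.669j

3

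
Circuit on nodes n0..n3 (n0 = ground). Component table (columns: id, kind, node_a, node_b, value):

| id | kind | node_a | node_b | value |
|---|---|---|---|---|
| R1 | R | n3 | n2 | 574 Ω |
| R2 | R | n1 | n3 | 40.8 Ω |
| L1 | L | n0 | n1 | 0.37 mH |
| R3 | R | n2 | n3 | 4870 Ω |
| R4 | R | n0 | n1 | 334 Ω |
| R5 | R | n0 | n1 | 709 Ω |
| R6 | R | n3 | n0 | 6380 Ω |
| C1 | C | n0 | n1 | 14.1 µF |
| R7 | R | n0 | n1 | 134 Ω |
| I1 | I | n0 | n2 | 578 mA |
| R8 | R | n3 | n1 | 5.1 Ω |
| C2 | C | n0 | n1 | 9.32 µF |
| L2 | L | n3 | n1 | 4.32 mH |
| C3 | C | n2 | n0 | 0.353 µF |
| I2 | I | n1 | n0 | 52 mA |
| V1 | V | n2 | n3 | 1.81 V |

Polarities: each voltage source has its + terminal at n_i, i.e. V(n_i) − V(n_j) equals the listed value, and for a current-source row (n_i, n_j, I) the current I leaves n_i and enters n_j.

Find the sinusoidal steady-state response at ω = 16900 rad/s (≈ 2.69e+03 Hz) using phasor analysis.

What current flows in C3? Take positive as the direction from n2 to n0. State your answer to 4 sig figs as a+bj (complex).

MNA unknowns: 3 node voltages V₁..V_3 plus 1 source current (V1)
R1: Y=0.001742+0.000j on G[3,2]
R2: Y=0.02451+0.000j on G[1,3]
L1: Y=0.000-0.1599j on G[0,1]
R3: Y=0.0002053+0.000j on G[2,3]
R4: Y=0.002994+0.000j on G[0,1]
R5: Y=0.001410+0.000j on G[0,1]
R6: Y=0.0001567+0.000j on G[3,0]
C1: Y=0.000+0.2383j on G[0,1]
R7: Y=0.007463+0.000j on G[0,1]
I1: z[0]−=0.578, z[2]+=0.578
R8: Y=0.1961+0.000j on G[3,1]
C2: Y=0.000+0.1575j on G[0,1]
L2: Y=0.000-0.01370j on G[3,1]
C3: Y=0.000+0.005966j on G[2,0]
I2: z[1]−=0.052, z[0]+=0.052
V1: row V2−V3=1.81, i_V1 at 2,3
solve → V1=0.0003242-2.174j, V2=4.368-2.132j, V3=2.558-2.132j
aux → i_V1=0.5618-0.02606j

0.01272+0.02606j A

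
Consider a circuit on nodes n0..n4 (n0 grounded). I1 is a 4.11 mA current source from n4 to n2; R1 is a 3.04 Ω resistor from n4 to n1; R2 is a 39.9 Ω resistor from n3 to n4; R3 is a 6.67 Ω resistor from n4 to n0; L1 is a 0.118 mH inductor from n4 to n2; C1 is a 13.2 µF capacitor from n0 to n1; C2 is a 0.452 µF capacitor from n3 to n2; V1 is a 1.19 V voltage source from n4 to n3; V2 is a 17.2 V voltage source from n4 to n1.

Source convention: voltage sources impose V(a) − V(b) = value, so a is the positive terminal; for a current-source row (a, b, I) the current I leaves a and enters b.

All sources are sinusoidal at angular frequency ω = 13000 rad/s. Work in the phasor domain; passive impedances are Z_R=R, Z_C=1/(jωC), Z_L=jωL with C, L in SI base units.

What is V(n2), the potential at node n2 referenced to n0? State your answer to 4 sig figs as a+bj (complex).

9.765+8.529j V

Element admittances at ω=13000 rad/s:
  I1: injects 0.00411 A into n2 (from n4)
  Y(R1) = 0.3289+0.000j S between n4,n1
  Y(R2) = 0.02506+0.000j S between n3,n4
  Y(R3) = 0.1499+0.000j S between n4,n0
  Y(L1) = 0.000-0.6519j S between n4,n2
  Y(C1) = 0.000+0.1716j S between n0,n1
  Y(C2) = 0.000+0.005876j S between n3,n2
  V1: constraint V(n4)−V(n3) = 1.19
  V2: constraint V(n4)−V(n1) = 17.2
Assemble and solve the 6×6 MNA system:
  V(n1)=-7.446+8.522j  V(n2)=9.765+8.529j  V(n3)=8.564+8.522j  V(n4)=9.754+8.522j
  i(V1)=-0.02979-0.007056j  i(V2)=-7.120-1.278j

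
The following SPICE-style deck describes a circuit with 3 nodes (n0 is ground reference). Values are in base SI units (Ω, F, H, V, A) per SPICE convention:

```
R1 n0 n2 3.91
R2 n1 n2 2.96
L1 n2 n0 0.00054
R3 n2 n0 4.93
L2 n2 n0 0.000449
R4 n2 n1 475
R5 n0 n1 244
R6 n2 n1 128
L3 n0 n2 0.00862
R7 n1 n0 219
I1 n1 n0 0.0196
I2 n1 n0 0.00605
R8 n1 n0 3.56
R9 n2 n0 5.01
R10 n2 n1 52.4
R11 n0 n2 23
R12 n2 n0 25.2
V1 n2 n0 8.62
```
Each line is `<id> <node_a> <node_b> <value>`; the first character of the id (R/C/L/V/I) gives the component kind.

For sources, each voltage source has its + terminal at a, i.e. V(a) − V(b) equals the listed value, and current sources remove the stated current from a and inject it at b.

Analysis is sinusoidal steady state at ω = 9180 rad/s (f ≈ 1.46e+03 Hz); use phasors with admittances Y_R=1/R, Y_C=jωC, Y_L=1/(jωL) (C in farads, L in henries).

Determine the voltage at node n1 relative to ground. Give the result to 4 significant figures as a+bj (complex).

Element admittances at ω=9180 rad/s:
  Y(R1) = 0.2558+0.000j S between n0,n2
  Y(R2) = 0.3378+0.000j S between n1,n2
  Y(L1) = 0.000-0.2017j S between n2,n0
  Y(R3) = 0.2028+0.000j S between n2,n0
  Y(L2) = 0.000-0.2426j S between n2,n0
  Y(R4) = 0.002105+0.000j S between n2,n1
  Y(R5) = 0.004098+0.000j S between n0,n1
  Y(R6) = 0.007812+0.000j S between n2,n1
  Y(L3) = 0.000-0.01264j S between n0,n2
  Y(R7) = 0.004566+0.000j S between n1,n0
  I1: injects 0.0196 A into n0 (from n1)
  I2: injects 0.00605 A into n0 (from n1)
  Y(R8) = 0.2809+0.000j S between n1,n0
  Y(R9) = 0.1996+0.000j S between n2,n0
  Y(R10) = 0.01908+0.000j S between n2,n1
  Y(R11) = 0.04348+0.000j S between n0,n2
  Y(R12) = 0.03968+0.000j S between n2,n0
  V1: constraint V(n2)−V(n0) = 8.62
Assemble and solve the 3×3 MNA system:
  V(n1)=4.778+0.000j  V(n2)=8.620+0.000j
  i(V1)=-7.800+3.939j

4.778+0.000j V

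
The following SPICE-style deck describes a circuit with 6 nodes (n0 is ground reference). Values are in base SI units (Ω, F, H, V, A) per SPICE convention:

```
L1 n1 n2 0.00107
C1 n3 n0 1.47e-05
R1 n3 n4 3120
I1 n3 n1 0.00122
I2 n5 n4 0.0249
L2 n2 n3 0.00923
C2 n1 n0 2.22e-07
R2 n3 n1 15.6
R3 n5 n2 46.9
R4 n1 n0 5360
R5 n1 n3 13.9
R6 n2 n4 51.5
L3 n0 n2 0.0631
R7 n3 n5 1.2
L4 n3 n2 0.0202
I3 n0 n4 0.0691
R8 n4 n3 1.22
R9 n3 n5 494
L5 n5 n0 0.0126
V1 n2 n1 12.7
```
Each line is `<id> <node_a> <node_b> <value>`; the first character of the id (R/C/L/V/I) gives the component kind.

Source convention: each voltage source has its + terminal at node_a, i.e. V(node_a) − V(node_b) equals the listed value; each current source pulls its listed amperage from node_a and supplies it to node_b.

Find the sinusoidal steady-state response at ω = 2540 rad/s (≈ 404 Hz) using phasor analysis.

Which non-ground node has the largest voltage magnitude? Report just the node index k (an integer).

Element admittances at ω=2540 rad/s:
  Y(L1) = 0.000-0.3679j S between n1,n2
  Y(C1) = 0.000+0.03734j S between n3,n0
  Y(R1) = 0.0003205+0.000j S between n3,n4
  I1: injects 0.00122 A into n1 (from n3)
  I2: injects 0.0249 A into n4 (from n5)
  Y(L2) = 0.000-0.04265j S between n2,n3
  Y(C2) = 0.000+0.0005639j S between n1,n0
  Y(R2) = 0.06410+0.000j S between n3,n1
  Y(R3) = 0.02132+0.000j S between n5,n2
  Y(R4) = 0.0001866+0.000j S between n1,n0
  Y(R5) = 0.07194+0.000j S between n1,n3
  Y(R6) = 0.01942+0.000j S between n2,n4
  Y(L3) = 0.000-0.006239j S between n0,n2
  Y(R7) = 0.8333+0.000j S between n3,n5
  Y(L4) = 0.000-0.01949j S between n3,n2
  I3: injects 0.0691 A into n4 (from n0)
  Y(R8) = 0.8197+0.000j S between n4,n3
  Y(R9) = 0.002024+0.000j S between n3,n5
  Y(L5) = 0.000-0.03125j S between n5,n0
  V1: constraint V(n2)−V(n1) = 12.7
Assemble and solve the 6×6 MNA system:
  V(n1)=35.16+29.44j  V(n2)=47.86+29.44j  V(n3)=40.64+25.16j  V(n4)=40.92+25.26j  V(n5)=39.81+26.72j
  i(V1)=-0.7563+5.281j

2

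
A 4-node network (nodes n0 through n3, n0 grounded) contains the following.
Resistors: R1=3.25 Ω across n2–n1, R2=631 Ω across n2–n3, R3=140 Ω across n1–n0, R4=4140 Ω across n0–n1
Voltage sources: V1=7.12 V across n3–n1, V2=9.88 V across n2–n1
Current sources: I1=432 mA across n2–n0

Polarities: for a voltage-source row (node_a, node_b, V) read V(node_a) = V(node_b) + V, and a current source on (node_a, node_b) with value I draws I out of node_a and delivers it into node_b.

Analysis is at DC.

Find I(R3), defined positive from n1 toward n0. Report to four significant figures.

Element admittances at DC:
  Y(R1) = 0.3077 S between n2,n1
  Y(R2) = 0.001585 S between n2,n3
  Y(R3) = 0.007143 S between n1,n0
  Y(R4) = 0.0002415 S between n0,n1
  V1: constraint V(n3)−V(n1) = 7.12
  V2: constraint V(n2)−V(n1) = 9.88
  I1: injects 0.432 A into n0 (from n2)
Assemble and solve the 5×5 MNA system:
  V(n1)=-58.50  V(n2)=-48.62  V(n3)=-51.38
  i(V1)=0.004374  i(V2)=-3.476

-0.4179 A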